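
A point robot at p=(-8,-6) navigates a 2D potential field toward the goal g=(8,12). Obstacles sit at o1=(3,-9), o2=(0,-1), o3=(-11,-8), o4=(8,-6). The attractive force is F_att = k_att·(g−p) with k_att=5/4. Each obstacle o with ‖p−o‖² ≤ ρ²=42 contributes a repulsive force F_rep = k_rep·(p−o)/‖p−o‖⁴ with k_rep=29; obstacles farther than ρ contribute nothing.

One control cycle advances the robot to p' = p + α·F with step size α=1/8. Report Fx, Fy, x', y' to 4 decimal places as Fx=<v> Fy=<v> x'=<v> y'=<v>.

Fx=20.5148 Fy=22.8432 x'=-5.4357 y'=-3.1446

F_att = 5/4·(g−p) = 5/4·(16,18) = (20.0000,22.5000)
o1: d²=130 > ρ²=42 → inactive
o2: d²=89 > ρ²=42 → inactive
o3: d²=13 ≤ ρ²=42; F_rep = 29·(3,2)/13² = (0.5148,0.3432)
o4: d²=256 > ρ²=42 → inactive
F = F_att + ΣF_rep = (20.5148,22.8432)
p' = p + 1/8·F = (-5.4357,-3.1446)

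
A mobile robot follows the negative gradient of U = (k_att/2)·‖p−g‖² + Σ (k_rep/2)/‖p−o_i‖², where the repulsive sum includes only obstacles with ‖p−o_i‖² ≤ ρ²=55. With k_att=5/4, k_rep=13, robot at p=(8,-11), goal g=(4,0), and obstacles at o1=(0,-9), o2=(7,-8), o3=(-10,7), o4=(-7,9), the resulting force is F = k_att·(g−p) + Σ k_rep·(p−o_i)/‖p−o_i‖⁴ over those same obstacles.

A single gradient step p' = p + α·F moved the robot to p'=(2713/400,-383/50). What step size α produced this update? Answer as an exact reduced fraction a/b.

α = 1/4

F_att = 5/4·(g−p) = 5/4·(-4,11) = (-5.0000,13.7500)
o1: d²=68 > ρ²=55 → inactive
o2: d²=10 ≤ ρ²=55; F_rep = 13·(1,-3)/10² = (0.1300,-0.3900)
o3: d²=648 > ρ²=55 → inactive
o4: d²=625 > ρ²=55 → inactive
F = F_att + ΣF_rep = (-4.8700,13.3600)
Δp = p'−p = (-1.2175,3.3400); α = Δx/Fx = (-487/400) / (-487/100) = 1/4
check: Δy/Fy = (167/50) / (334/25) = 1/4 ✓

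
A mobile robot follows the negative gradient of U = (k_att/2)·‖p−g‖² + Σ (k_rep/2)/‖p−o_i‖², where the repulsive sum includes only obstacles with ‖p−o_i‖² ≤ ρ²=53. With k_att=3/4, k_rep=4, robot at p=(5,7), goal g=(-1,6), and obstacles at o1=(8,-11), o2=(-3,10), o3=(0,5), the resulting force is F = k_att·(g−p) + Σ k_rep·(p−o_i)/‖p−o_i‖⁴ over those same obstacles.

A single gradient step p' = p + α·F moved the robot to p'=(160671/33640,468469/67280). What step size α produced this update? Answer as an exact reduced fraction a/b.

F_att = 3/4·(g−p) = 3/4·(-6,-1) = (-4.5000,-0.7500)
o1: d²=333 > ρ²=53 → inactive
o2: d²=73 > ρ²=53 → inactive
o3: d²=29 ≤ ρ²=53; F_rep = 4·(5,2)/29² = (0.0238,0.0095)
F = F_att + ΣF_rep = (-4.4762,-0.7405)
Δp = p'−p = (-0.2238,-0.0370); α = Δx/Fx = (-7529/33640) / (-7529/1682) = 1/20
check: Δy/Fy = (-2491/67280) / (-2491/3364) = 1/20 ✓

α = 1/20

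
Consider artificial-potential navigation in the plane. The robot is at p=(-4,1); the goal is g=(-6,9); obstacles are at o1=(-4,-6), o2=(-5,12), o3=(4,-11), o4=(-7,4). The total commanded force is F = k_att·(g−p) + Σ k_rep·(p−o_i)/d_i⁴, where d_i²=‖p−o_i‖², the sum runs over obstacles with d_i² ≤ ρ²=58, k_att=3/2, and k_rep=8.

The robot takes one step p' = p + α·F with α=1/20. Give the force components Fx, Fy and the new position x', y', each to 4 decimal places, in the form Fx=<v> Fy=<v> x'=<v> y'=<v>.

Fx=-2.9259 Fy=11.9492 x'=-4.1463 y'=1.5975

F_att = 3/2·(g−p) = 3/2·(-2,8) = (-3.0000,12.0000)
o1: d²=49 ≤ ρ²=58; F_rep = 8·(0,7)/49² = (0.0000,0.0233)
o2: d²=122 > ρ²=58 → inactive
o3: d²=208 > ρ²=58 → inactive
o4: d²=18 ≤ ρ²=58; F_rep = 8·(3,-3)/18² = (0.0741,-0.0741)
F = F_att + ΣF_rep = (-2.9259,11.9492)
p' = p + 1/20·F = (-4.1463,1.5975)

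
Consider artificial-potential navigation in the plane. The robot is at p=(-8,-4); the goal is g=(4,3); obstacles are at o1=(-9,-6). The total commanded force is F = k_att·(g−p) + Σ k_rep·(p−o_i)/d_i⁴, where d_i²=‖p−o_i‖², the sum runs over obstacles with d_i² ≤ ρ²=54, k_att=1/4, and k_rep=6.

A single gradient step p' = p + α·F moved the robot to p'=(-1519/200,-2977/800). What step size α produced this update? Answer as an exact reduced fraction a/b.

α = 1/8

F_att = 1/4·(g−p) = 1/4·(12,7) = (3.0000,1.7500)
o1: d²=5 ≤ ρ²=54; F_rep = 6·(1,2)/5² = (0.2400,0.4800)
F = F_att + ΣF_rep = (3.2400,2.2300)
Δp = p'−p = (0.4050,0.2787); α = Δx/Fx = (81/200) / (81/25) = 1/8
check: Δy/Fy = (223/800) / (223/100) = 1/8 ✓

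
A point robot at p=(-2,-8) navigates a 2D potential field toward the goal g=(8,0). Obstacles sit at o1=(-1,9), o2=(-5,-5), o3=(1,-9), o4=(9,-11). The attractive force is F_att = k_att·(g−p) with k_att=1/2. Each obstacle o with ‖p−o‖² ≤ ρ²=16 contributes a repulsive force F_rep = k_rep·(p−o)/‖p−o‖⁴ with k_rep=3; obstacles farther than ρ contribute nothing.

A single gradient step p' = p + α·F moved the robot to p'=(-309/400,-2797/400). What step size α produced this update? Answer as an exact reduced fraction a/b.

α = 1/4

F_att = 1/2·(g−p) = 1/2·(10,8) = (5.0000,4.0000)
o1: d²=290 > ρ²=16 → inactive
o2: d²=18 > ρ²=16 → inactive
o3: d²=10 ≤ ρ²=16; F_rep = 3·(-3,1)/10² = (-0.0900,0.0300)
o4: d²=130 > ρ²=16 → inactive
F = F_att + ΣF_rep = (4.9100,4.0300)
Δp = p'−p = (1.2275,1.0075); α = Δx/Fx = (491/400) / (491/100) = 1/4
check: Δy/Fy = (403/400) / (403/100) = 1/4 ✓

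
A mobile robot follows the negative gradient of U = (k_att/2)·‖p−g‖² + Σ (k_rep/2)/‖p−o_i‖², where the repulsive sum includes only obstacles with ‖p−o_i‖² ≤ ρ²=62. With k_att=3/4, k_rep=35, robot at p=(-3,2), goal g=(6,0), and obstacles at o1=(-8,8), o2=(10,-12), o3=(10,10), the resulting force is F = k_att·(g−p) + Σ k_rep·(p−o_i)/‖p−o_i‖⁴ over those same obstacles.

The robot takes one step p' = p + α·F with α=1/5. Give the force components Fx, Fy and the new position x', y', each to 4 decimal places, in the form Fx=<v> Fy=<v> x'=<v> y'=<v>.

Fx=6.7970 Fy=-1.5564 x'=-1.6406 y'=1.6887

F_att = 3/4·(g−p) = 3/4·(9,-2) = (6.7500,-1.5000)
o1: d²=61 ≤ ρ²=62; F_rep = 35·(5,-6)/61² = (0.0470,-0.0564)
o2: d²=365 > ρ²=62 → inactive
o3: d²=233 > ρ²=62 → inactive
F = F_att + ΣF_rep = (6.7970,-1.5564)
p' = p + 1/5·F = (-1.6406,1.6887)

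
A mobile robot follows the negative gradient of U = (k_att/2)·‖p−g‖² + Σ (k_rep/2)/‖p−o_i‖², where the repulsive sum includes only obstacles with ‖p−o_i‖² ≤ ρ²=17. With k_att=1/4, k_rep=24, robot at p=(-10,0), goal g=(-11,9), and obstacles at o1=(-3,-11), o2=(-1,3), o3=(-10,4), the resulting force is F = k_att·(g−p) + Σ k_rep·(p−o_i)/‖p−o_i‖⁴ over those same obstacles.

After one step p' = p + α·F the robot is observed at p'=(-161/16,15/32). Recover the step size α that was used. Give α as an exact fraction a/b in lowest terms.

F_att = 1/4·(g−p) = 1/4·(-1,9) = (-0.2500,2.2500)
o1: d²=170 > ρ²=17 → inactive
o2: d²=90 > ρ²=17 → inactive
o3: d²=16 ≤ ρ²=17; F_rep = 24·(0,-4)/16² = (0.0000,-0.3750)
F = F_att + ΣF_rep = (-0.2500,1.8750)
Δp = p'−p = (-0.0625,0.4688); α = Δx/Fx = (-1/16) / (-1/4) = 1/4
check: Δy/Fy = (15/32) / (15/8) = 1/4 ✓

α = 1/4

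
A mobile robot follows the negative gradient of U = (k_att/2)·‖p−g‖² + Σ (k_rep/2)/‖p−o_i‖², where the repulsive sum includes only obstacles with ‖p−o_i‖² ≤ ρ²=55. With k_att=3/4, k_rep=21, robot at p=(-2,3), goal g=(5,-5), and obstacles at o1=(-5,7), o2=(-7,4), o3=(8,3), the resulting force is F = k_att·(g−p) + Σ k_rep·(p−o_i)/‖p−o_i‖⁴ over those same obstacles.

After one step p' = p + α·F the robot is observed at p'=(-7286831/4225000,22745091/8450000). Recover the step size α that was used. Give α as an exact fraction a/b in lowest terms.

α = 1/20

F_att = 3/4·(g−p) = 3/4·(7,-8) = (5.2500,-6.0000)
o1: d²=25 ≤ ρ²=55; F_rep = 21·(3,-4)/25² = (0.1008,-0.1344)
o2: d²=26 ≤ ρ²=55; F_rep = 21·(5,-1)/26² = (0.1553,-0.0311)
o3: d²=100 > ρ²=55 → inactive
F = F_att + ΣF_rep = (5.5061,-6.1655)
Δp = p'−p = (0.2753,-0.3083); α = Δx/Fx = (1163169/4225000) / (1163169/211250) = 1/20
check: Δy/Fy = (-2604909/8450000) / (-2604909/422500) = 1/20 ✓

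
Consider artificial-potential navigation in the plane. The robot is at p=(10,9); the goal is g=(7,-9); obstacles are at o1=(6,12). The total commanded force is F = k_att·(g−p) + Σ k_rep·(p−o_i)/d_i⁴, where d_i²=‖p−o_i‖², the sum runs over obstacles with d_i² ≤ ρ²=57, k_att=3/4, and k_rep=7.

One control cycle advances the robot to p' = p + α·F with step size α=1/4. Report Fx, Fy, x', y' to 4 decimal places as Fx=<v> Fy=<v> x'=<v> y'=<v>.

F_att = 3/4·(g−p) = 3/4·(-3,-18) = (-2.2500,-13.5000)
o1: d²=25 ≤ ρ²=57; F_rep = 7·(4,-3)/25² = (0.0448,-0.0336)
F = F_att + ΣF_rep = (-2.2052,-13.5336)
p' = p + 1/4·F = (9.4487,5.6166)

Fx=-2.2052 Fy=-13.5336 x'=9.4487 y'=5.6166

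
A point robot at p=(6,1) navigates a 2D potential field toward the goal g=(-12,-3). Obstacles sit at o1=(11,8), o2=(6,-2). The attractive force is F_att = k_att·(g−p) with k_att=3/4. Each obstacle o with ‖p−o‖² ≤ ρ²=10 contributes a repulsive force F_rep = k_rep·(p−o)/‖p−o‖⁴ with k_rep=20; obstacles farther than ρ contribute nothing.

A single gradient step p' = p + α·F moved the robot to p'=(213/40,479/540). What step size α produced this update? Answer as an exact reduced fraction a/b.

α = 1/20

F_att = 3/4·(g−p) = 3/4·(-18,-4) = (-13.5000,-3.0000)
o1: d²=74 > ρ²=10 → inactive
o2: d²=9 ≤ ρ²=10; F_rep = 20·(0,3)/9² = (0.0000,0.7407)
F = F_att + ΣF_rep = (-13.5000,-2.2593)
Δp = p'−p = (-0.6750,-0.1130); α = Δx/Fx = (-27/40) / (-27/2) = 1/20
check: Δy/Fy = (-61/540) / (-61/27) = 1/20 ✓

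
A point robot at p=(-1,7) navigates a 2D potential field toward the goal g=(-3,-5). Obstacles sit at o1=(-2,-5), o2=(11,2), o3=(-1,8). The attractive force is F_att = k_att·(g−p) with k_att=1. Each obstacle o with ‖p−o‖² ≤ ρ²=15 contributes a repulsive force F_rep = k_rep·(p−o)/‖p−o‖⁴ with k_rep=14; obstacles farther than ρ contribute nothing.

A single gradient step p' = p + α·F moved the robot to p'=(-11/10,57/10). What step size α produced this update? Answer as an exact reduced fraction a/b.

α = 1/20

F_att = 1·(g−p) = 1·(-2,-12) = (-2.0000,-12.0000)
o1: d²=145 > ρ²=15 → inactive
o2: d²=169 > ρ²=15 → inactive
o3: d²=1 ≤ ρ²=15; F_rep = 14·(0,-1)/1² = (0.0000,-14.0000)
F = F_att + ΣF_rep = (-2.0000,-26.0000)
Δp = p'−p = (-0.1000,-1.3000); α = Δx/Fx = (-1/10) / (-2) = 1/20
check: Δy/Fy = (-13/10) / (-26) = 1/20 ✓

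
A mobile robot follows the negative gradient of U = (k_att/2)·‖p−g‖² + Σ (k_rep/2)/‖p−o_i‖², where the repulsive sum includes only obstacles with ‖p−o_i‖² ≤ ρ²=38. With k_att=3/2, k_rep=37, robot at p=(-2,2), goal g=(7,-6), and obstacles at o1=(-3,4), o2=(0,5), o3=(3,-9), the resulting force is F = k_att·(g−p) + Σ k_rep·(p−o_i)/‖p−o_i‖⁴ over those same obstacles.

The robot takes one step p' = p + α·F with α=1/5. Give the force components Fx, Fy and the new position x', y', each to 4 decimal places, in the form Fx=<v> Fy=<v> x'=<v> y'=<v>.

Fx=14.5421 Fy=-15.6168 x'=0.9084 y'=-1.1234

F_att = 3/2·(g−p) = 3/2·(9,-8) = (13.5000,-12.0000)
o1: d²=5 ≤ ρ²=38; F_rep = 37·(1,-2)/5² = (1.4800,-2.9600)
o2: d²=13 ≤ ρ²=38; F_rep = 37·(-2,-3)/13² = (-0.4379,-0.6568)
o3: d²=146 > ρ²=38 → inactive
F = F_att + ΣF_rep = (14.5421,-15.6168)
p' = p + 1/5·F = (0.9084,-1.1234)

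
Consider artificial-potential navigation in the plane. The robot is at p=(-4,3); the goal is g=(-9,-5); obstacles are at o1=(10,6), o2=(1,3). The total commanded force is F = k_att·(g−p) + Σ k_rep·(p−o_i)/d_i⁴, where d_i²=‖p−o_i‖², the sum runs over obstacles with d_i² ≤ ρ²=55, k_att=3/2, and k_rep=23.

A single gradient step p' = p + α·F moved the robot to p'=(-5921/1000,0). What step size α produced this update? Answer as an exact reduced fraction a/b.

F_att = 3/2·(g−p) = 3/2·(-5,-8) = (-7.5000,-12.0000)
o1: d²=205 > ρ²=55 → inactive
o2: d²=25 ≤ ρ²=55; F_rep = 23·(-5,0)/25² = (-0.1840,0.0000)
F = F_att + ΣF_rep = (-7.6840,-12.0000)
Δp = p'−p = (-1.9210,-3.0000); α = Δx/Fx = (-1921/1000) / (-1921/250) = 1/4
check: Δy/Fy = (-3) / (-12) = 1/4 ✓

α = 1/4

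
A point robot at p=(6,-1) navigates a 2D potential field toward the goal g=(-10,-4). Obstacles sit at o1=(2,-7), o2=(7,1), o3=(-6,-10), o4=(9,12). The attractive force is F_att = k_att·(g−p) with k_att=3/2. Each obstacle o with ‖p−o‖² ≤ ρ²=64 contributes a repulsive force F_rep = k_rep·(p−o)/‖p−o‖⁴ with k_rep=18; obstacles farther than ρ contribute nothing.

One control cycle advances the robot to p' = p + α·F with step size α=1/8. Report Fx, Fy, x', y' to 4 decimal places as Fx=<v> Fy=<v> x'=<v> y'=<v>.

Fx=-24.6934 Fy=-5.9001 x'=2.9133 y'=-1.7375

F_att = 3/2·(g−p) = 3/2·(-16,-3) = (-24.0000,-4.5000)
o1: d²=52 ≤ ρ²=64; F_rep = 18·(4,6)/52² = (0.0266,0.0399)
o2: d²=5 ≤ ρ²=64; F_rep = 18·(-1,-2)/5² = (-0.7200,-1.4400)
o3: d²=225 > ρ²=64 → inactive
o4: d²=178 > ρ²=64 → inactive
F = F_att + ΣF_rep = (-24.6934,-5.9001)
p' = p + 1/8·F = (2.9133,-1.7375)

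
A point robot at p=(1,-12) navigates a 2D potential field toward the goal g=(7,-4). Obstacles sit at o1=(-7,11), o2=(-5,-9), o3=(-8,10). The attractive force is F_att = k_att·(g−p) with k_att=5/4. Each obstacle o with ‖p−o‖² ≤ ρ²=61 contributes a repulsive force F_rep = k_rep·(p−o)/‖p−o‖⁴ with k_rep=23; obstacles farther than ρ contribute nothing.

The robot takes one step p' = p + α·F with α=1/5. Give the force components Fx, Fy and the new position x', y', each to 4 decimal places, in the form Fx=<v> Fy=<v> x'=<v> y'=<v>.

Fx=7.5681 Fy=9.9659 x'=2.5136 y'=-10.0068

F_att = 5/4·(g−p) = 5/4·(6,8) = (7.5000,10.0000)
o1: d²=593 > ρ²=61 → inactive
o2: d²=45 ≤ ρ²=61; F_rep = 23·(6,-3)/45² = (0.0681,-0.0341)
o3: d²=565 > ρ²=61 → inactive
F = F_att + ΣF_rep = (7.5681,9.9659)
p' = p + 1/5·F = (2.5136,-10.0068)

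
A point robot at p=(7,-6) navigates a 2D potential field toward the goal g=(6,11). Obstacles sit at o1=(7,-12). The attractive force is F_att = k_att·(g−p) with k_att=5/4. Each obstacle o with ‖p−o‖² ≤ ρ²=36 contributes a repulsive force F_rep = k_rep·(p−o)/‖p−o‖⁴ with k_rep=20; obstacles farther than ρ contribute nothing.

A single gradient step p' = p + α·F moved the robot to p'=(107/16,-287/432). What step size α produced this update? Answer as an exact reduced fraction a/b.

α = 1/4

F_att = 5/4·(g−p) = 5/4·(-1,17) = (-1.2500,21.2500)
o1: d²=36 ≤ ρ²=36; F_rep = 20·(0,6)/36² = (0.0000,0.0926)
F = F_att + ΣF_rep = (-1.2500,21.3426)
Δp = p'−p = (-0.3125,5.3356); α = Δx/Fx = (-5/16) / (-5/4) = 1/4
check: Δy/Fy = (2305/432) / (2305/108) = 1/4 ✓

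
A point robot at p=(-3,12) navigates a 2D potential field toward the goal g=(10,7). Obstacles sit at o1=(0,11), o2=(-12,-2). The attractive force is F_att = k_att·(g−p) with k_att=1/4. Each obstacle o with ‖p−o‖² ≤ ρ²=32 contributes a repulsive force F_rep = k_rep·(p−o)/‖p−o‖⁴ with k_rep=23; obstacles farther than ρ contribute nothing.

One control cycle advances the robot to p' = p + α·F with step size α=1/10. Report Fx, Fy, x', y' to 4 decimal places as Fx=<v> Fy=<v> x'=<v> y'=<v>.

F_att = 1/4·(g−p) = 1/4·(13,-5) = (3.2500,-1.2500)
o1: d²=10 ≤ ρ²=32; F_rep = 23·(-3,1)/10² = (-0.6900,0.2300)
o2: d²=277 > ρ²=32 → inactive
F = F_att + ΣF_rep = (2.5600,-1.0200)
p' = p + 1/10·F = (-2.7440,11.8980)

Fx=2.5600 Fy=-1.0200 x'=-2.7440 y'=11.8980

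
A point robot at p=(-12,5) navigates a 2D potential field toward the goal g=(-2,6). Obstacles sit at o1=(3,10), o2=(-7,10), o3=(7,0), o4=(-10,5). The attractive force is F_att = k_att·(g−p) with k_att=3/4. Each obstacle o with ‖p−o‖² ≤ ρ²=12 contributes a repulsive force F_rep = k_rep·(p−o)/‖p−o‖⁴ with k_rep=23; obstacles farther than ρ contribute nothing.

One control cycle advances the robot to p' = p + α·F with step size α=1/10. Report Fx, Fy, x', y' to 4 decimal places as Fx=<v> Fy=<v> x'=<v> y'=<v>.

Fx=4.6250 Fy=0.7500 x'=-11.5375 y'=5.0750

F_att = 3/4·(g−p) = 3/4·(10,1) = (7.5000,0.7500)
o1: d²=250 > ρ²=12 → inactive
o2: d²=50 > ρ²=12 → inactive
o3: d²=386 > ρ²=12 → inactive
o4: d²=4 ≤ ρ²=12; F_rep = 23·(-2,0)/4² = (-2.8750,0.0000)
F = F_att + ΣF_rep = (4.6250,0.7500)
p' = p + 1/10·F = (-11.5375,5.0750)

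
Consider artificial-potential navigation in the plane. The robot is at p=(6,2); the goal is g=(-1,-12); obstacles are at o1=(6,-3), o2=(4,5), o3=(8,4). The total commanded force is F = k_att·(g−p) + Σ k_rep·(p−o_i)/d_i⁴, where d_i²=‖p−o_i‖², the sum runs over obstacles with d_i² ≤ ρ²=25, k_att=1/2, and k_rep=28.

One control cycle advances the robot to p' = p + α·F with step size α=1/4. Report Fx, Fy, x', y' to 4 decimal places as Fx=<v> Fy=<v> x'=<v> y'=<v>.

Fx=-4.0436 Fy=-8.1480 x'=4.9891 y'=-0.0370

F_att = 1/2·(g−p) = 1/2·(-7,-14) = (-3.5000,-7.0000)
o1: d²=25 ≤ ρ²=25; F_rep = 28·(0,5)/25² = (0.0000,0.2240)
o2: d²=13 ≤ ρ²=25; F_rep = 28·(2,-3)/13² = (0.3314,-0.4970)
o3: d²=8 ≤ ρ²=25; F_rep = 28·(-2,-2)/8² = (-0.8750,-0.8750)
F = F_att + ΣF_rep = (-4.0436,-8.1480)
p' = p + 1/4·F = (4.9891,-0.0370)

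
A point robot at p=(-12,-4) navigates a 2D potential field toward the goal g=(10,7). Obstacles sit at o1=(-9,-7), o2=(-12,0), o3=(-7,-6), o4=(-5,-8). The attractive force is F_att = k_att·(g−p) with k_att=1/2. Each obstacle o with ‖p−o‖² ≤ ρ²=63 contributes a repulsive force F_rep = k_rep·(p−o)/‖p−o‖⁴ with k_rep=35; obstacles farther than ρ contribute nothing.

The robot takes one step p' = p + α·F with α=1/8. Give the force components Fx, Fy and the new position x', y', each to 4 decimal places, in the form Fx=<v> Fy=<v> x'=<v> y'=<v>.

Fx=10.4678 Fy=5.3604 x'=-10.6915 y'=-3.3299

F_att = 1/2·(g−p) = 1/2·(22,11) = (11.0000,5.5000)
o1: d²=18 ≤ ρ²=63; F_rep = 35·(-3,3)/18² = (-0.3241,0.3241)
o2: d²=16 ≤ ρ²=63; F_rep = 35·(0,-4)/16² = (0.0000,-0.5469)
o3: d²=29 ≤ ρ²=63; F_rep = 35·(-5,2)/29² = (-0.2081,0.0832)
o4: d²=65 > ρ²=63 → inactive
F = F_att + ΣF_rep = (10.4678,5.3604)
p' = p + 1/8·F = (-10.6915,-3.3299)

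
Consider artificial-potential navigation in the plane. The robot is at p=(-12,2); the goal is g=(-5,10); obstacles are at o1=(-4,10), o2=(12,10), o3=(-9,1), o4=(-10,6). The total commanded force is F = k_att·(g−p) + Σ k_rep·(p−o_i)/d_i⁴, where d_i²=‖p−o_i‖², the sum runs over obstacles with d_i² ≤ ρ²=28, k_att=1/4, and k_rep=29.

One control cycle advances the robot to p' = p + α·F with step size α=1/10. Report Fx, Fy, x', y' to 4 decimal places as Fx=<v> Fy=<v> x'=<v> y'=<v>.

Fx=0.7350 Fy=2.0000 x'=-11.9265 y'=2.2000

F_att = 1/4·(g−p) = 1/4·(7,8) = (1.7500,2.0000)
o1: d²=128 > ρ²=28 → inactive
o2: d²=640 > ρ²=28 → inactive
o3: d²=10 ≤ ρ²=28; F_rep = 29·(-3,1)/10² = (-0.8700,0.2900)
o4: d²=20 ≤ ρ²=28; F_rep = 29·(-2,-4)/20² = (-0.1450,-0.2900)
F = F_att + ΣF_rep = (0.7350,2.0000)
p' = p + 1/10·F = (-11.9265,2.2000)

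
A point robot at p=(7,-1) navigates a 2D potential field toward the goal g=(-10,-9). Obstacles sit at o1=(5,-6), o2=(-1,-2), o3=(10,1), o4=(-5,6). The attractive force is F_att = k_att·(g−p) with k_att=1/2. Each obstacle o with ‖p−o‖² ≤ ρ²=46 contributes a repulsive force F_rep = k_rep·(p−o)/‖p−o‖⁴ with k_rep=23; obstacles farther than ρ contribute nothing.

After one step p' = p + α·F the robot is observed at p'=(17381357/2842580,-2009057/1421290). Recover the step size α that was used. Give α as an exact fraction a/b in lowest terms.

α = 1/10

F_att = 1/2·(g−p) = 1/2·(-17,-8) = (-8.5000,-4.0000)
o1: d²=29 ≤ ρ²=46; F_rep = 23·(2,5)/29² = (0.0547,0.1367)
o2: d²=65 > ρ²=46 → inactive
o3: d²=13 ≤ ρ²=46; F_rep = 23·(-3,-2)/13² = (-0.4083,-0.2722)
o4: d²=193 > ρ²=46 → inactive
F = F_att + ΣF_rep = (-8.8536,-4.1354)
Δp = p'−p = (-0.8854,-0.4135); α = Δx/Fx = (-2516703/2842580) / (-2516703/284258) = 1/10
check: Δy/Fy = (-587767/1421290) / (-587767/142129) = 1/10 ✓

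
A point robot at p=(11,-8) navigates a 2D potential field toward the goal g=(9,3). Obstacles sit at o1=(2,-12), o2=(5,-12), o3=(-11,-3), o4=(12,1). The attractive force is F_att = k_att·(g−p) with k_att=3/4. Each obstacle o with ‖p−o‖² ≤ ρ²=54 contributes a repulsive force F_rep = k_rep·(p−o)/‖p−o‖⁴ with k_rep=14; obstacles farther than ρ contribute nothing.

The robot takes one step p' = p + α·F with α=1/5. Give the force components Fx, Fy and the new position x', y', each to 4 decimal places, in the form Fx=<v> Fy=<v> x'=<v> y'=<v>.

Fx=-1.4689 Fy=8.2707 x'=10.7062 y'=-6.3459

F_att = 3/4·(g−p) = 3/4·(-2,11) = (-1.5000,8.2500)
o1: d²=97 > ρ²=54 → inactive
o2: d²=52 ≤ ρ²=54; F_rep = 14·(6,4)/52² = (0.0311,0.0207)
o3: d²=509 > ρ²=54 → inactive
o4: d²=82 > ρ²=54 → inactive
F = F_att + ΣF_rep = (-1.4689,8.2707)
p' = p + 1/5·F = (10.7062,-6.3459)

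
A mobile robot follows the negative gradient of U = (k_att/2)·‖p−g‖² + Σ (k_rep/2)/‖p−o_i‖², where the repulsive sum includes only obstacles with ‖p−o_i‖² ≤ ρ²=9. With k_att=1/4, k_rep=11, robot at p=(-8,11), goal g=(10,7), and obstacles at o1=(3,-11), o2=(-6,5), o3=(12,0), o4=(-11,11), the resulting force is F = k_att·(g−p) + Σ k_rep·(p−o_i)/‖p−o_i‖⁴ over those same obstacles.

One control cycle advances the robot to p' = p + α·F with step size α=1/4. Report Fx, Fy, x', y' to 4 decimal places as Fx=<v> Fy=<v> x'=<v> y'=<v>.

Fx=4.9074 Fy=-1.0000 x'=-6.7731 y'=10.7500

F_att = 1/4·(g−p) = 1/4·(18,-4) = (4.5000,-1.0000)
o1: d²=605 > ρ²=9 → inactive
o2: d²=40 > ρ²=9 → inactive
o3: d²=521 > ρ²=9 → inactive
o4: d²=9 ≤ ρ²=9; F_rep = 11·(3,0)/9² = (0.4074,0.0000)
F = F_att + ΣF_rep = (4.9074,-1.0000)
p' = p + 1/4·F = (-6.7731,10.7500)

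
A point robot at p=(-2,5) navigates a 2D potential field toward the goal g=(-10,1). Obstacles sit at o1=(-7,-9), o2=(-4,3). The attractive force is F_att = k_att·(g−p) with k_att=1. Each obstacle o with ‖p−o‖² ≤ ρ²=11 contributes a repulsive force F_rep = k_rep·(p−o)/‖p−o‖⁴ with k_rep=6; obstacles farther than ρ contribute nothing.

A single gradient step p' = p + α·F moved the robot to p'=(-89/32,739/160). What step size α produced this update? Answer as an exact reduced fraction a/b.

F_att = 1·(g−p) = 1·(-8,-4) = (-8.0000,-4.0000)
o1: d²=221 > ρ²=11 → inactive
o2: d²=8 ≤ ρ²=11; F_rep = 6·(2,2)/8² = (0.1875,0.1875)
F = F_att + ΣF_rep = (-7.8125,-3.8125)
Δp = p'−p = (-0.7812,-0.3812); α = Δx/Fx = (-25/32) / (-125/16) = 1/10
check: Δy/Fy = (-61/160) / (-61/16) = 1/10 ✓

α = 1/10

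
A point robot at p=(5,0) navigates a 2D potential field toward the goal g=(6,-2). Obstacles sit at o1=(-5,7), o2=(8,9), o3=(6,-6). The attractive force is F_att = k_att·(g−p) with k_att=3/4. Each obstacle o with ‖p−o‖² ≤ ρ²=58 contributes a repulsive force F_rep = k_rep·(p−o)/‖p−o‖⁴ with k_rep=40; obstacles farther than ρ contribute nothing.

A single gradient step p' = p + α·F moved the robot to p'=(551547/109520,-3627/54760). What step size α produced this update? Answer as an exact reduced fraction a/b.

F_att = 3/4·(g−p) = 3/4·(1,-2) = (0.7500,-1.5000)
o1: d²=149 > ρ²=58 → inactive
o2: d²=90 > ρ²=58 → inactive
o3: d²=37 ≤ ρ²=58; F_rep = 40·(-1,6)/37² = (-0.0292,0.1753)
F = F_att + ΣF_rep = (0.7208,-1.3247)
Δp = p'−p = (0.0360,-0.0662); α = Δx/Fx = (3947/109520) / (3947/5476) = 1/20
check: Δy/Fy = (-3627/54760) / (-3627/2738) = 1/20 ✓

α = 1/20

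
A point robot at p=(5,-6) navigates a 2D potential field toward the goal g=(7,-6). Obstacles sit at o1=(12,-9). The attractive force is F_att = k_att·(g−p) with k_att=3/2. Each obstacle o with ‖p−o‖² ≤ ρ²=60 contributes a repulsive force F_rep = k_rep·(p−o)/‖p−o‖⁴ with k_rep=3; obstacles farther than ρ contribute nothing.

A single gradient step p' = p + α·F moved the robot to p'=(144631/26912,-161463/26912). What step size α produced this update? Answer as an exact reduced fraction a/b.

F_att = 3/2·(g−p) = 3/2·(2,0) = (3.0000,0.0000)
o1: d²=58 ≤ ρ²=60; F_rep = 3·(-7,3)/58² = (-0.0062,0.0027)
F = F_att + ΣF_rep = (2.9938,0.0027)
Δp = p'−p = (0.3742,0.0003); α = Δx/Fx = (10071/26912) / (10071/3364) = 1/8
check: Δy/Fy = (9/26912) / (9/3364) = 1/8 ✓

α = 1/8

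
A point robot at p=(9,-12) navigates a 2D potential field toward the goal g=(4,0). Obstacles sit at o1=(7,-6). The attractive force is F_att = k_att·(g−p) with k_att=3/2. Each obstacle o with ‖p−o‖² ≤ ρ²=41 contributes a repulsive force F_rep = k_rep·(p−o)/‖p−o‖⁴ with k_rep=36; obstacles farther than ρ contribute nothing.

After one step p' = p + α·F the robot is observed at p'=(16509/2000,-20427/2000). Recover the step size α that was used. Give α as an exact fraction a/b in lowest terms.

α = 1/10

F_att = 3/2·(g−p) = 3/2·(-5,12) = (-7.5000,18.0000)
o1: d²=40 ≤ ρ²=41; F_rep = 36·(2,-6)/40² = (0.0450,-0.1350)
F = F_att + ΣF_rep = (-7.4550,17.8650)
Δp = p'−p = (-0.7455,1.7865); α = Δx/Fx = (-1491/2000) / (-1491/200) = 1/10
check: Δy/Fy = (3573/2000) / (3573/200) = 1/10 ✓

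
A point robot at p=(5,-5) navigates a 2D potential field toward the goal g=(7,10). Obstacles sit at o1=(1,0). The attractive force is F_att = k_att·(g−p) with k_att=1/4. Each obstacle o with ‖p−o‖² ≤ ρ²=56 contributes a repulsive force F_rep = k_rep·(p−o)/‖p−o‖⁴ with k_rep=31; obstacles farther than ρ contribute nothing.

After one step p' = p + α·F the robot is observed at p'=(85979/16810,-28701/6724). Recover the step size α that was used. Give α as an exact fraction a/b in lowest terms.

α = 1/5

F_att = 1/4·(g−p) = 1/4·(2,15) = (0.5000,3.7500)
o1: d²=41 ≤ ρ²=56; F_rep = 31·(4,-5)/41² = (0.0738,-0.0922)
F = F_att + ΣF_rep = (0.5738,3.6578)
Δp = p'−p = (0.1148,0.7316); α = Δx/Fx = (1929/16810) / (1929/3362) = 1/5
check: Δy/Fy = (4919/6724) / (24595/6724) = 1/5 ✓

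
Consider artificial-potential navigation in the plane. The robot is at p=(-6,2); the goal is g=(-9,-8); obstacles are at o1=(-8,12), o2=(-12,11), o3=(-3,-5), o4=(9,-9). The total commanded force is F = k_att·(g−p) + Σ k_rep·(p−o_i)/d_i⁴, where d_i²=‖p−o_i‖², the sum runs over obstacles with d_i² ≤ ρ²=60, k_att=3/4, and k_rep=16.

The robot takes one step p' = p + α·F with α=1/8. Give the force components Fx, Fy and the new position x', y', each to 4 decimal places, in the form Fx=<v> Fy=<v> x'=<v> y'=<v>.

Fx=-2.2643 Fy=-7.4667 x'=-6.2830 y'=1.0667

F_att = 3/4·(g−p) = 3/4·(-3,-10) = (-2.2500,-7.5000)
o1: d²=104 > ρ²=60 → inactive
o2: d²=117 > ρ²=60 → inactive
o3: d²=58 ≤ ρ²=60; F_rep = 16·(-3,7)/58² = (-0.0143,0.0333)
o4: d²=346 > ρ²=60 → inactive
F = F_att + ΣF_rep = (-2.2643,-7.4667)
p' = p + 1/8·F = (-6.2830,1.0667)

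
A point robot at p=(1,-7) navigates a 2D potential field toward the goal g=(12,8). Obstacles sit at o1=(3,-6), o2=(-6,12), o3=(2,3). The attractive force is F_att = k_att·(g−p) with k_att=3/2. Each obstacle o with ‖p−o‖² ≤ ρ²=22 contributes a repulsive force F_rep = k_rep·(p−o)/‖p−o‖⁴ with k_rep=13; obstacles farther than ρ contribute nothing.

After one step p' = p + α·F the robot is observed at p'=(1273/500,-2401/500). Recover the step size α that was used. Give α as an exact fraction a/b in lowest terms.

F_att = 3/2·(g−p) = 3/2·(11,15) = (16.5000,22.5000)
o1: d²=5 ≤ ρ²=22; F_rep = 13·(-2,-1)/5² = (-1.0400,-0.5200)
o2: d²=410 > ρ²=22 → inactive
o3: d²=101 > ρ²=22 → inactive
F = F_att + ΣF_rep = (15.4600,21.9800)
Δp = p'−p = (1.5460,2.1980); α = Δx/Fx = (773/500) / (773/50) = 1/10
check: Δy/Fy = (1099/500) / (1099/50) = 1/10 ✓

α = 1/10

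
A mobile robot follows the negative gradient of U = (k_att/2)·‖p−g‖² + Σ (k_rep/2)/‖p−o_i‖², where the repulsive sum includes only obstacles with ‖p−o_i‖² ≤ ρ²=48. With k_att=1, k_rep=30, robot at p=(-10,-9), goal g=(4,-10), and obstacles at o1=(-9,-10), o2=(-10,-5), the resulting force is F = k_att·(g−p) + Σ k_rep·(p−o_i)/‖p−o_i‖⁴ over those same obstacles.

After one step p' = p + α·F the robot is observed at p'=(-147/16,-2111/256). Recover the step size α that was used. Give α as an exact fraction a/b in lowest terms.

α = 1/8

F_att = 1·(g−p) = 1·(14,-1) = (14.0000,-1.0000)
o1: d²=2 ≤ ρ²=48; F_rep = 30·(-1,1)/2² = (-7.5000,7.5000)
o2: d²=16 ≤ ρ²=48; F_rep = 30·(0,-4)/16² = (0.0000,-0.4688)
F = F_att + ΣF_rep = (6.5000,6.0312)
Δp = p'−p = (0.8125,0.7539); α = Δx/Fx = (13/16) / (13/2) = 1/8
check: Δy/Fy = (193/256) / (193/32) = 1/8 ✓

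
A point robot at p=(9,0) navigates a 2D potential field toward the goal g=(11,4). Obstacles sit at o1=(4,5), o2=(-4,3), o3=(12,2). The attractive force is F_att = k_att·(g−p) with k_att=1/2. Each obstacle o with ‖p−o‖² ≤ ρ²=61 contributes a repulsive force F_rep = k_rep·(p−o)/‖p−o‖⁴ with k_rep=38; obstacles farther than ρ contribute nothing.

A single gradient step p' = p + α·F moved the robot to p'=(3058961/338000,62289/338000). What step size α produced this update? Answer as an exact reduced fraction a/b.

F_att = 1/2·(g−p) = 1/2·(2,4) = (1.0000,2.0000)
o1: d²=50 ≤ ρ²=61; F_rep = 38·(5,-5)/50² = (0.0760,-0.0760)
o2: d²=178 > ρ²=61 → inactive
o3: d²=13 ≤ ρ²=61; F_rep = 38·(-3,-2)/13² = (-0.6746,-0.4497)
F = F_att + ΣF_rep = (0.4014,1.4743)
Δp = p'−p = (0.0502,0.1843); α = Δx/Fx = (16961/338000) / (16961/42250) = 1/8
check: Δy/Fy = (62289/338000) / (62289/42250) = 1/8 ✓

α = 1/8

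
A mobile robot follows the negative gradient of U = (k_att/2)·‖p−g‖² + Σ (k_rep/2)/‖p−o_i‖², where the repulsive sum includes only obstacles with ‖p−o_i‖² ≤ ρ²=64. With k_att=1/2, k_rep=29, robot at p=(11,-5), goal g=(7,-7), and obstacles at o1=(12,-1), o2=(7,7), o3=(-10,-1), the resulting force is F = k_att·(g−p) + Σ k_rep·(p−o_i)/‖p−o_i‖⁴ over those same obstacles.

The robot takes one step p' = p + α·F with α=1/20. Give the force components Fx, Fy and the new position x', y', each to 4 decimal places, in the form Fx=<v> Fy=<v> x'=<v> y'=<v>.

Fx=-2.1003 Fy=-1.4014 x'=10.8950 y'=-5.0701

F_att = 1/2·(g−p) = 1/2·(-4,-2) = (-2.0000,-1.0000)
o1: d²=17 ≤ ρ²=64; F_rep = 29·(-1,-4)/17² = (-0.1003,-0.4014)
o2: d²=160 > ρ²=64 → inactive
o3: d²=457 > ρ²=64 → inactive
F = F_att + ΣF_rep = (-2.1003,-1.4014)
p' = p + 1/20·F = (10.8950,-5.0701)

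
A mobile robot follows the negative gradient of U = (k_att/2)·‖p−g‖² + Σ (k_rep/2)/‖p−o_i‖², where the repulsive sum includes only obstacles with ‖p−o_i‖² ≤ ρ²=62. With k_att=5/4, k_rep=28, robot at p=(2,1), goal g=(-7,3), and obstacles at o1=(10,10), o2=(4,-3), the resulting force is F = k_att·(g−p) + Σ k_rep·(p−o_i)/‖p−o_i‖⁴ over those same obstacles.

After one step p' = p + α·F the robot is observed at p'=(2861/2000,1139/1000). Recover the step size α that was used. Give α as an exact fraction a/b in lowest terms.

α = 1/20

F_att = 5/4·(g−p) = 5/4·(-9,2) = (-11.2500,2.5000)
o1: d²=145 > ρ²=62 → inactive
o2: d²=20 ≤ ρ²=62; F_rep = 28·(-2,4)/20² = (-0.1400,0.2800)
F = F_att + ΣF_rep = (-11.3900,2.7800)
Δp = p'−p = (-0.5695,0.1390); α = Δx/Fx = (-1139/2000) / (-1139/100) = 1/20
check: Δy/Fy = (139/1000) / (139/50) = 1/20 ✓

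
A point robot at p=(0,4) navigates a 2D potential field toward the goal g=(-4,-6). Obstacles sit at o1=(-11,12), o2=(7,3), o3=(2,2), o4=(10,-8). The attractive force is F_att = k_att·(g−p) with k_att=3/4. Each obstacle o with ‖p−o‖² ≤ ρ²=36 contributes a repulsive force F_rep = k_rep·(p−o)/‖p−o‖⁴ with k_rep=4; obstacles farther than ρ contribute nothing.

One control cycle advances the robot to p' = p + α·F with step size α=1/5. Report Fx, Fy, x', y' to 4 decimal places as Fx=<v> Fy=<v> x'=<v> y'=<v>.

Fx=-3.1250 Fy=-7.3750 x'=-0.6250 y'=2.5250

F_att = 3/4·(g−p) = 3/4·(-4,-10) = (-3.0000,-7.5000)
o1: d²=185 > ρ²=36 → inactive
o2: d²=50 > ρ²=36 → inactive
o3: d²=8 ≤ ρ²=36; F_rep = 4·(-2,2)/8² = (-0.1250,0.1250)
o4: d²=244 > ρ²=36 → inactive
F = F_att + ΣF_rep = (-3.1250,-7.3750)
p' = p + 1/5·F = (-0.6250,2.5250)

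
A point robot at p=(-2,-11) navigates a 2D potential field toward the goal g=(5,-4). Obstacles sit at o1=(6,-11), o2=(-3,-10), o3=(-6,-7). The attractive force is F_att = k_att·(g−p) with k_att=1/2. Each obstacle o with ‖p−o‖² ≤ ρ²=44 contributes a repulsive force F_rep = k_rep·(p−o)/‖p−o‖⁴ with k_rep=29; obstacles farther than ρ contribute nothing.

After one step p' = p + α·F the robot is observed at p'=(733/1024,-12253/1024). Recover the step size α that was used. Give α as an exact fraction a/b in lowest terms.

F_att = 1/2·(g−p) = 1/2·(7,7) = (3.5000,3.5000)
o1: d²=64 > ρ²=44 → inactive
o2: d²=2 ≤ ρ²=44; F_rep = 29·(1,-1)/2² = (7.2500,-7.2500)
o3: d²=32 ≤ ρ²=44; F_rep = 29·(4,-4)/32² = (0.1133,-0.1133)
F = F_att + ΣF_rep = (10.8633,-3.8633)
Δp = p'−p = (2.7158,-0.9658); α = Δx/Fx = (2781/1024) / (2781/256) = 1/4
check: Δy/Fy = (-989/1024) / (-989/256) = 1/4 ✓

α = 1/4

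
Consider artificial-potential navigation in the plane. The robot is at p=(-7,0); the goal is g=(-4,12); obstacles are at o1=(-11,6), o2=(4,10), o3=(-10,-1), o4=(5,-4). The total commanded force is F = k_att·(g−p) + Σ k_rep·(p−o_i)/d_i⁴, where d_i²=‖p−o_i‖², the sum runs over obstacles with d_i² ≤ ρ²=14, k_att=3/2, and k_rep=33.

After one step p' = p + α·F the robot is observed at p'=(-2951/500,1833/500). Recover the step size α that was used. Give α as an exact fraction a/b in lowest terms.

F_att = 3/2·(g−p) = 3/2·(3,12) = (4.5000,18.0000)
o1: d²=52 > ρ²=14 → inactive
o2: d²=221 > ρ²=14 → inactive
o3: d²=10 ≤ ρ²=14; F_rep = 33·(3,1)/10² = (0.9900,0.3300)
o4: d²=160 > ρ²=14 → inactive
F = F_att + ΣF_rep = (5.4900,18.3300)
Δp = p'−p = (1.0980,3.6660); α = Δx/Fx = (549/500) / (549/100) = 1/5
check: Δy/Fy = (1833/500) / (1833/100) = 1/5 ✓

α = 1/5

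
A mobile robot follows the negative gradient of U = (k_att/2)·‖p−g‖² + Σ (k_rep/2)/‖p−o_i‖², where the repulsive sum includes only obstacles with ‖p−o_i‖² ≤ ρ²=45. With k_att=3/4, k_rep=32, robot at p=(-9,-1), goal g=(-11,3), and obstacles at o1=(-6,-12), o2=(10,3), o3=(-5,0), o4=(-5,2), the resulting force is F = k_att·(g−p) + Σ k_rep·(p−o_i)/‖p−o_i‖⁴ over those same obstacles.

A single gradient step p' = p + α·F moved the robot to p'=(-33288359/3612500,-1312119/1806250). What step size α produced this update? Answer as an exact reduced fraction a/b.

α = 1/10

F_att = 3/4·(g−p) = 3/4·(-2,4) = (-1.5000,3.0000)
o1: d²=130 > ρ²=45 → inactive
o2: d²=377 > ρ²=45 → inactive
o3: d²=17 ≤ ρ²=45; F_rep = 32·(-4,-1)/17² = (-0.4429,-0.1107)
o4: d²=25 ≤ ρ²=45; F_rep = 32·(-4,-3)/25² = (-0.2048,-0.1536)
F = F_att + ΣF_rep = (-2.1477,2.7357)
Δp = p'−p = (-0.2148,0.2736); α = Δx/Fx = (-775859/3612500) / (-775859/361250) = 1/10
check: Δy/Fy = (494131/1806250) / (494131/180625) = 1/10 ✓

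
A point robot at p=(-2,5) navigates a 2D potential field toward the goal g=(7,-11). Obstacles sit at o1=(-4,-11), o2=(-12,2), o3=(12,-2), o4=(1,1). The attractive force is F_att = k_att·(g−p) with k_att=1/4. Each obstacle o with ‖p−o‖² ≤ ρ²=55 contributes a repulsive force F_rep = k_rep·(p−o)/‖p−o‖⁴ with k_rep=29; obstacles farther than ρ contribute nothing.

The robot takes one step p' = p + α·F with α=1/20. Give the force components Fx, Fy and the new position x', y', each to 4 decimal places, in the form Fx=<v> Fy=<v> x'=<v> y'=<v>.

Fx=2.1108 Fy=-3.8144 x'=-1.8945 y'=4.8093

F_att = 1/4·(g−p) = 1/4·(9,-16) = (2.2500,-4.0000)
o1: d²=260 > ρ²=55 → inactive
o2: d²=109 > ρ²=55 → inactive
o3: d²=245 > ρ²=55 → inactive
o4: d²=25 ≤ ρ²=55; F_rep = 29·(-3,4)/25² = (-0.1392,0.1856)
F = F_att + ΣF_rep = (2.1108,-3.8144)
p' = p + 1/20·F = (-1.8945,4.8093)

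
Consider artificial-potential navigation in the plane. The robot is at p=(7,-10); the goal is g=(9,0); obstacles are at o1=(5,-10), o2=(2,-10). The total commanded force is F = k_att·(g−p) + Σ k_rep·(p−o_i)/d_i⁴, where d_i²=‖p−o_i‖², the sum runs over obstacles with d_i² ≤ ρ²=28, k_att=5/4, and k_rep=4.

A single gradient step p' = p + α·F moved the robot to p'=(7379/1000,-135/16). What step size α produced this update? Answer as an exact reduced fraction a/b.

F_att = 5/4·(g−p) = 5/4·(2,10) = (2.5000,12.5000)
o1: d²=4 ≤ ρ²=28; F_rep = 4·(2,0)/4² = (0.5000,0.0000)
o2: d²=25 ≤ ρ²=28; F_rep = 4·(5,0)/25² = (0.0320,0.0000)
F = F_att + ΣF_rep = (3.0320,12.5000)
Δp = p'−p = (0.3790,1.5625); α = Δx/Fx = (379/1000) / (379/125) = 1/8
check: Δy/Fy = (25/16) / (25/2) = 1/8 ✓

α = 1/8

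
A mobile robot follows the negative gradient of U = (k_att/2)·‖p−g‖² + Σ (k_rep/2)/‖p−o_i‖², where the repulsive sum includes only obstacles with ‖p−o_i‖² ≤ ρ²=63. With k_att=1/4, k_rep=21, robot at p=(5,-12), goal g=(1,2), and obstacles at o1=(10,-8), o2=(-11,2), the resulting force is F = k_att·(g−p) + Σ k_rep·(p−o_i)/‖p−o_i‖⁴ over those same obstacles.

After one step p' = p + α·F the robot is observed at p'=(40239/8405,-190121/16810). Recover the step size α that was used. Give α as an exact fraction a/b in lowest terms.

F_att = 1/4·(g−p) = 1/4·(-4,14) = (-1.0000,3.5000)
o1: d²=41 ≤ ρ²=63; F_rep = 21·(-5,-4)/41² = (-0.0625,-0.0500)
o2: d²=452 > ρ²=63 → inactive
F = F_att + ΣF_rep = (-1.0625,3.4500)
Δp = p'−p = (-0.2125,0.6900); α = Δx/Fx = (-1786/8405) / (-1786/1681) = 1/5
check: Δy/Fy = (11599/16810) / (11599/3362) = 1/5 ✓

α = 1/5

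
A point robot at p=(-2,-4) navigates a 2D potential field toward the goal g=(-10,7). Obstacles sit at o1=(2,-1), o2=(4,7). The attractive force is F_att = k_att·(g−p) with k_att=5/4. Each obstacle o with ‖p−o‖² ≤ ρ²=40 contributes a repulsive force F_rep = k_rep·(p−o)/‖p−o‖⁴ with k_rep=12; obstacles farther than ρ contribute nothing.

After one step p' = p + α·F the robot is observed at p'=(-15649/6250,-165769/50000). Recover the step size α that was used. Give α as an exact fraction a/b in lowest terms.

F_att = 5/4·(g−p) = 5/4·(-8,11) = (-10.0000,13.7500)
o1: d²=25 ≤ ρ²=40; F_rep = 12·(-4,-3)/25² = (-0.0768,-0.0576)
o2: d²=157 > ρ²=40 → inactive
F = F_att + ΣF_rep = (-10.0768,13.6924)
Δp = p'−p = (-0.5038,0.6846); α = Δx/Fx = (-3149/6250) / (-6298/625) = 1/20
check: Δy/Fy = (34231/50000) / (34231/2500) = 1/20 ✓

α = 1/20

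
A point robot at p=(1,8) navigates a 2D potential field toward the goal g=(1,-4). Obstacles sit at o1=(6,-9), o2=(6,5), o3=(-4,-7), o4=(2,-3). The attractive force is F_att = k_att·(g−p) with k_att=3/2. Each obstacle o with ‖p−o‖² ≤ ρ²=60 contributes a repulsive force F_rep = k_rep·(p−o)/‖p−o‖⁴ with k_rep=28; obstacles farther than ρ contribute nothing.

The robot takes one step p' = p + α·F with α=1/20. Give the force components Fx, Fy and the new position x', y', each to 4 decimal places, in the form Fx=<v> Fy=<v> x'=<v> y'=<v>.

F_att = 3/2·(g−p) = 3/2·(0,-12) = (0.0000,-18.0000)
o1: d²=314 > ρ²=60 → inactive
o2: d²=34 ≤ ρ²=60; F_rep = 28·(-5,3)/34² = (-0.1211,0.0727)
o3: d²=250 > ρ²=60 → inactive
o4: d²=122 > ρ²=60 → inactive
F = F_att + ΣF_rep = (-0.1211,-17.9273)
p' = p + 1/20·F = (0.9939,7.1036)

Fx=-0.1211 Fy=-17.9273 x'=0.9939 y'=7.1036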